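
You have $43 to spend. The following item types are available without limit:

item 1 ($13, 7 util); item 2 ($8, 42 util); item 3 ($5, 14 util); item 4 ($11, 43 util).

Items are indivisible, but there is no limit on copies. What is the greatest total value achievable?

Best value-per-unit is item 2 at 42/8; filling with it alone gives 5×42 = 210.
Optimal mix: 4×item 2 + 1×item 4 → cost 43, value 211.

211 util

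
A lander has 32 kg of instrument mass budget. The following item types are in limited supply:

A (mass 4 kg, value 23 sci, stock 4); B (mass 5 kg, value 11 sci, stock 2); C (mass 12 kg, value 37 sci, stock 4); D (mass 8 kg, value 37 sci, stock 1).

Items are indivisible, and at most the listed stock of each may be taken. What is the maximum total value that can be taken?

143 sci

Top feasible selections:
- 3×A + 1×C + 1×D: mass 32, value 143
- 4×A + 1×B + 1×D: mass 29, value 140
Best: 143 sci.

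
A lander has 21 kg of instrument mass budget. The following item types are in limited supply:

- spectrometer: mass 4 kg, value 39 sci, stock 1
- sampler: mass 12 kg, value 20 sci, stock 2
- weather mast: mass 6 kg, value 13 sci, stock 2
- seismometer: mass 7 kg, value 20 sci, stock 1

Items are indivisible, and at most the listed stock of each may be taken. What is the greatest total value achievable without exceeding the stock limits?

72 sci

Best selections within mass 21 and stock limits:
- 1×spectrometer + 1×weather mast + 1×seismometer: mass 17, value 72
- 1×spectrometer + 2×weather mast: mass 16, value 65
- 1×spectrometer + 1×seismometer: mass 11, value 59
Best: 72 sci.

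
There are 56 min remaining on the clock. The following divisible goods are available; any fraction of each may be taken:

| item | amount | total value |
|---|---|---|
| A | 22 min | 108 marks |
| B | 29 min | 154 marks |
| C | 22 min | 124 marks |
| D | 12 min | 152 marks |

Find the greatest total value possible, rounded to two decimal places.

392.83

Take in order of value per unit:
- D (152/12 per unit): all 12 → value 152, running total 152.00
- C (124/22 per unit): all 22 → value 124, running total 276.00
- B (154/29 per unit): 22 of 29 → value 22×154/29 = 116.8276, running total 392.83
Total 392.83.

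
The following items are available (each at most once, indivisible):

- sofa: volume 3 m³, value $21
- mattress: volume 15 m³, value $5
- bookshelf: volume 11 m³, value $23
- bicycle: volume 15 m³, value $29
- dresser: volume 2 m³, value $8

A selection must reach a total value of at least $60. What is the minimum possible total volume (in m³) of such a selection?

28

Subsets with value ≥ 60, sorted by total volume:
- bookshelf+bicycle+dresser: volume 28, value 60
- sofa+bookshelf+bicycle: volume 29, value 73
- sofa+bookshelf+bicycle+dresser: volume 31, value 81
Minimum volume: 28 m³.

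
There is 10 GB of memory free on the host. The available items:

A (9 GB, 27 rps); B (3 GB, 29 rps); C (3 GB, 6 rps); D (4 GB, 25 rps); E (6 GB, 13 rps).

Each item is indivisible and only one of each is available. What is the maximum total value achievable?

60 rps

This is a 0/1 knapsack; check combinations near the capacity.
- B+C+D: memory 3+3+4=10, value 29+6+25=60
- B+D: memory 3+4=7, value 29+25=54
- B+E: memory 3+6=9, value 29+13=42
Best: 60 rps.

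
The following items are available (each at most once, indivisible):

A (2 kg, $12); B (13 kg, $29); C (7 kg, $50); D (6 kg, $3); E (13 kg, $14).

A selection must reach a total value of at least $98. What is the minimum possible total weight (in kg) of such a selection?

Subsets with value ≥ 98, sorted by total weight:
- A+B+C+E: weight 35, value 105
- A+B+C+D+E: weight 41, value 108
Minimum weight: 35 kg.

35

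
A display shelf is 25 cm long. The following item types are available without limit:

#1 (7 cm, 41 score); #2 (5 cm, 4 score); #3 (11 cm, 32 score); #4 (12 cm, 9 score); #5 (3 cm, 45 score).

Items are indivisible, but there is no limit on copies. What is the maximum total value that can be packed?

Best value-per-unit is #5 at 45/3, and filling with it alone uses length 8×3=24. No mix of the others beats 8×45 = 360.

360 score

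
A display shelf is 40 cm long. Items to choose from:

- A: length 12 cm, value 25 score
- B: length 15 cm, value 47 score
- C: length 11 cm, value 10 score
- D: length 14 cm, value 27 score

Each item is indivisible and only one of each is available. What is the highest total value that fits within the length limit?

84 score

This is a 0/1 knapsack; check combinations near the capacity.
- B+C+D: length 15+11+14=40, value 47+10+27=84
- A+B+C: length 12+15+11=38, value 25+47+10=82
- B+D: length 15+14=29, value 47+27=74
- A+B: length 12+15=27, value 25+47=72
Best: 84 score.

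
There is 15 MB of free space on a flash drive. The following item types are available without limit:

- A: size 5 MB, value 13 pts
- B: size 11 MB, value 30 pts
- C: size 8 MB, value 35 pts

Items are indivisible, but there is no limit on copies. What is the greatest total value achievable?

Best value-per-unit is C at 35/8; filling with it alone gives 1×35 = 35.
Optimal mix: 1×A + 1×C → size 13, value 48.

48 pts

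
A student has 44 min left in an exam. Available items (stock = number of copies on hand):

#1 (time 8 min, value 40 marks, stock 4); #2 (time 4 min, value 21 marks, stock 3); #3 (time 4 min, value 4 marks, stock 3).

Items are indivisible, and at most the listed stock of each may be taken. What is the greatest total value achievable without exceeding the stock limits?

223 marks

Top feasible selections:
- 4×#1 + 3×#2: time 44, value 223
- 4×#1 + 2×#2 + 1×#3: time 44, value 206
Best: 223 marks.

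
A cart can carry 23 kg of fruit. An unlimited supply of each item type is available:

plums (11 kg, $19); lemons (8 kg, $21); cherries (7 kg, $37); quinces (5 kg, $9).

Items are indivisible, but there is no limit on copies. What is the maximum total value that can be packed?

$111

Best value-per-unit is cherries at 37/7, and filling with it alone uses weight 3×7=21. No mix of the others beats 3×37 = 111.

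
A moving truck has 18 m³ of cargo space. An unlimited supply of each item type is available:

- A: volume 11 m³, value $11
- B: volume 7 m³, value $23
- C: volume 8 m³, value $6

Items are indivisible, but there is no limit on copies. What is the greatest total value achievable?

Best value-per-unit is B at 23/7, and filling with it alone uses volume 2×7=14. No mix of the others beats 2×23 = 46.

$46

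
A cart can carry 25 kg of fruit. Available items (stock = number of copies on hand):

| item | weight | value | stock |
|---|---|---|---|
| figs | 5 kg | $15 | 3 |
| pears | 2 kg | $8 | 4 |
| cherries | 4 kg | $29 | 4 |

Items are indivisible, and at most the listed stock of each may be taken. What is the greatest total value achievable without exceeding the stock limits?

$148

Top feasible selections:
- 4×pears + 4×cherries: weight 24, value 148
- 1×figs + 2×pears + 4×cherries: weight 25, value 147
- 3×pears + 4×cherries: weight 22, value 140
Best: $148.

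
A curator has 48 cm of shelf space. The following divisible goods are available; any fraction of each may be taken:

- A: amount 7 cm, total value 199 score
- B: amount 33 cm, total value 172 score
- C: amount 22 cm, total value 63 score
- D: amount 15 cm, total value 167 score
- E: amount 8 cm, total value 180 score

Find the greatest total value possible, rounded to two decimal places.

Take in order of value per unit:
- A (199/7 per unit): all 7 → value 199, running total 199.00
- E (180/8 per unit): all 8 → value 180, running total 379.00
- D (167/15 per unit): all 15 → value 167, running total 546.00
- B (172/33 per unit): 18 of 33 → value 18×172/33 = 93.8182, running total 639.82
Total 639.82.

639.82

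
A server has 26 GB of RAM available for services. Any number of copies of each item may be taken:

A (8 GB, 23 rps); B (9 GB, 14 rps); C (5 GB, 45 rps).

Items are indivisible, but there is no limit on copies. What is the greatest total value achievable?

225 rps

Best value-per-unit is C at 45/5, and filling with it alone uses memory 5×5=25. No mix of the others beats 5×45 = 225.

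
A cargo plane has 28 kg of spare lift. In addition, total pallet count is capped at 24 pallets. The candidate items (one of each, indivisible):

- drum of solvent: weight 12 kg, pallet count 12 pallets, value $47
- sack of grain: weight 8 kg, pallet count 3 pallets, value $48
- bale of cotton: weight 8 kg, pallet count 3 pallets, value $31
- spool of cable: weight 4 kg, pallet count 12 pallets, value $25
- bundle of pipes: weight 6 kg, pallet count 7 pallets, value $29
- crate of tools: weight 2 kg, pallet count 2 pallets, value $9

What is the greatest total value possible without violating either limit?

$133

Feasible sets respecting both limits:
- drum of solvent+sack of grain+bundle of pipes+crate of tools: weight 28, pallet count 24, value 133
- drum of solvent+sack of grain+bale of cotton: weight 28, pallet count 18, value 126
- drum of solvent+sack of grain+bundle of pipes: weight 26, pallet count 22, value 124
- sack of grain+bale of cotton+bundle of pipes+crate of tools: weight 24, pallet count 15, value 117
Best: $133.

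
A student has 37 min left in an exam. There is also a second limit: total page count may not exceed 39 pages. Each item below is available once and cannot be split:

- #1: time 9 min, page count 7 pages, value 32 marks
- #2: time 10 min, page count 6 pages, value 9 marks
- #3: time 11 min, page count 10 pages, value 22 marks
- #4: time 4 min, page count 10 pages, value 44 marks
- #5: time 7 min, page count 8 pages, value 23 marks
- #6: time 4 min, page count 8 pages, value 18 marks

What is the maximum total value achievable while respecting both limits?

126 marks

Feasible sets respecting both limits:
- #1+#2+#4+#5+#6: time 34, page count 39, value 126
- #1+#3+#4+#5: time 31, page count 35, value 121
- #1+#4+#5+#6: time 24, page count 33, value 117
- #1+#3+#4+#6: time 28, page count 35, value 116
Best: 126 marks.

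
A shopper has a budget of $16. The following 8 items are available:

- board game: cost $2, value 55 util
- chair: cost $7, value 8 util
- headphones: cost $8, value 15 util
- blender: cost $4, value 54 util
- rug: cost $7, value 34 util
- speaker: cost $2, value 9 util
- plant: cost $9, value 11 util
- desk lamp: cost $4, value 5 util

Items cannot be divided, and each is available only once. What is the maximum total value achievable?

Check high-value combinations within $16:
- board game+blender+rug+speaker: cost 2+4+7+2=15, value 55+54+34+9=152
- board game+blender+rug: cost 2+4+7=13, value 55+54+34=143
- board game+headphones+blender+speaker: cost 2+8+4+2=16, value 55+15+54+9=133
Best: 152 util.

152 util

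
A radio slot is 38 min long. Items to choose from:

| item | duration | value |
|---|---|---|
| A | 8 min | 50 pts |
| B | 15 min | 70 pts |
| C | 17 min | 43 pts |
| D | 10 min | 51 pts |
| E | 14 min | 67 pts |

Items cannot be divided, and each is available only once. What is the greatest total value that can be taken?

This is a 0/1 knapsack; check combinations near the capacity.
- A+B+E: duration 8+15+14=37, value 50+70+67=187
- A+B+D: duration 8+15+10=33, value 50+70+51=171
- A+D+E: duration 8+10+14=32, value 50+51+67=168
Best: 187 pts.

187 pts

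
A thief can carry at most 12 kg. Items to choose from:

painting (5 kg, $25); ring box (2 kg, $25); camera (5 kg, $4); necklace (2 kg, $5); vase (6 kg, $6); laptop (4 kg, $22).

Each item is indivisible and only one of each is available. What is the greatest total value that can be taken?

$72

Check high-value combinations within 12 kg:
- painting+ring box+laptop: weight 5+2+4=11, value 25+25+22=72
- painting+ring box+necklace: weight 5+2+2=9, value 25+25+5=55
- painting+ring box+camera: weight 5+2+5=12, value 25+25+4=54
- ring box+vase+laptop: weight 2+6+4=12, value 25+6+22=53
- ring box+necklace+laptop: weight 2+2+4=8, value 25+5+22=52
Best: $72.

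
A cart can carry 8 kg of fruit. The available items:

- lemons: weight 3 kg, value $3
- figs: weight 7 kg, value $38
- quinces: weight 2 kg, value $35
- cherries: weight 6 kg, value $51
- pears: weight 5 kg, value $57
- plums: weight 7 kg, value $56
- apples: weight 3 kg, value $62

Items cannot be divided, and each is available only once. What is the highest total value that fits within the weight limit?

Check high-value combinations within 8 kg:
- pears+apples: weight 5+3=8, value 57+62=119
- lemons+quinces+apples: weight 3+2+3=8, value 3+35+62=100
- quinces+apples: weight 2+3=5, value 35+62=97
Best: $119.

$119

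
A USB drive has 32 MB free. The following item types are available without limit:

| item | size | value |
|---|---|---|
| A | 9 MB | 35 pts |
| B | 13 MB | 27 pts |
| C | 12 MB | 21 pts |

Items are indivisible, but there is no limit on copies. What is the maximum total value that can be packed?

105 pts

Best value-per-unit is A at 35/9, and filling with it alone uses size 3×9=27. No mix of the others beats 3×35 = 105.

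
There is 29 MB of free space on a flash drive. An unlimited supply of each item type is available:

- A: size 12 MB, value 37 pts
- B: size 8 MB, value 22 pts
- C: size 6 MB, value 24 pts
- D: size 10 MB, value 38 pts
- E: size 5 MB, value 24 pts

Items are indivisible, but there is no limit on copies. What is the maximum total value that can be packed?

120 pts

Best value-per-unit is E at 24/5; filling with it alone gives 5×24 = 120.
Optimal mix: 4×C + 1×E → size 29, value 120.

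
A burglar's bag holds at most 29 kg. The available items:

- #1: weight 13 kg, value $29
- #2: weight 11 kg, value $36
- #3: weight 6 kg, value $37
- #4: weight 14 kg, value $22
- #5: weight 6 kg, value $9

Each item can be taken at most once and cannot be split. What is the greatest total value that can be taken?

$82

Check high-value combinations within 29 kg:
- #2+#3+#5: weight 11+6+6=23, value 36+37+9=82
- #1+#3+#5: weight 13+6+6=25, value 29+37+9=75
- #2+#3: weight 11+6=17, value 36+37=73
- #3+#4+#5: weight 6+14+6=26, value 37+22+9=68
Best: $82.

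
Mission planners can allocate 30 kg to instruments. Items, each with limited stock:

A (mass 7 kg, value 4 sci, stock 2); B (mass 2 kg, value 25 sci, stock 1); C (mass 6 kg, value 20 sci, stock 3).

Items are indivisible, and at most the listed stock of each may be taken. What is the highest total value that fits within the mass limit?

89 sci

Best selections within mass 30 and stock limits:
- 1×A + 1×B + 3×C: mass 27, value 89
- 1×B + 3×C: mass 20, value 85
- 2×A + 1×B + 2×C: mass 28, value 73
Best: 89 sci.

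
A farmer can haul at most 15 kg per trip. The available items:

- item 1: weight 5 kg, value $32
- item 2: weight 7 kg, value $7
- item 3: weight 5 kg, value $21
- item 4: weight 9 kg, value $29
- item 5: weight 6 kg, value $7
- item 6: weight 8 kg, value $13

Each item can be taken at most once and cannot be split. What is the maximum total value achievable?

$61

Check high-value combinations within 15 kg:
- item 1+item 4: weight 5+9=14, value 32+29=61
- item 1+item 3: weight 5+5=10, value 32+21=53
- item 3+item 4: weight 5+9=14, value 21+29=50
- item 1+item 6: weight 5+8=13, value 32+13=45
- item 1+item 5: weight 5+6=11, value 32+7=39
Best: $61.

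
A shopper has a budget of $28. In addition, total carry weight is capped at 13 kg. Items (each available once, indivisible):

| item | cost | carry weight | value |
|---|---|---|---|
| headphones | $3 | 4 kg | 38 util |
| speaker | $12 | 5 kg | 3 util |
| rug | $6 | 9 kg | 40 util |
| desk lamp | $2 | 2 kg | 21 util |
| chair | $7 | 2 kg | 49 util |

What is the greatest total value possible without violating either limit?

111 util

Feasible sets respecting both limits:
- headphones+speaker+desk lamp+chair: cost 24, carry weight 13, value 111
- rug+desk lamp+chair: cost 15, carry weight 13, value 110
- headphones+desk lamp+chair: cost 12, carry weight 8, value 108
- headphones+speaker+chair: cost 22, carry weight 11, value 90
Best: 111 util.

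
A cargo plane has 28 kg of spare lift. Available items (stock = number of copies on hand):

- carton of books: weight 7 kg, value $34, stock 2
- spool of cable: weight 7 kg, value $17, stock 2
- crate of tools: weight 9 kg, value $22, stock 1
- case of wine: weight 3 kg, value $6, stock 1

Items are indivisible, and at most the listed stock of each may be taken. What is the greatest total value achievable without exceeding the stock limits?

Top feasible selections:
- 2×carton of books + 2×spool of cable: weight 28, value 102
- 2×carton of books + 1×crate of tools + 1×case of wine: weight 26, value 96
Best: $102.

$102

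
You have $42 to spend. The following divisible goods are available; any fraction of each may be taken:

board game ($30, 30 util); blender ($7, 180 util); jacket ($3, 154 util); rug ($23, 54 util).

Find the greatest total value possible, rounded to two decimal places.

Take in order of value per unit:
- jacket (154/3 per unit): all 3 → value 154, running total 154.00
- blender (180/7 per unit): all 7 → value 180, running total 334.00
- rug (54/23 per unit): all 23 → value 54, running total 388.00
- board game (30/30 per unit): 9 of 30 → value 9×30/30 = 9.0000, running total 397.00
Total 397.00.

397.00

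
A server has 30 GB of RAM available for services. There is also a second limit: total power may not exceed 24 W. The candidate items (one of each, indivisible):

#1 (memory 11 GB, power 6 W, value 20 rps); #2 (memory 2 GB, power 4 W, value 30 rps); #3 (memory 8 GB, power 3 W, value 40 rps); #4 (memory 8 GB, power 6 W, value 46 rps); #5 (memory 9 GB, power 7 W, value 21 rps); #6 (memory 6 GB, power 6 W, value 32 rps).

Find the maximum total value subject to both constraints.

148 rps

Feasible sets respecting both limits:
- #2+#3+#4+#6: memory 24, power 19, value 148
- #2+#3+#4+#5: memory 27, power 20, value 137
- #1+#2+#3+#4: memory 29, power 19, value 136
Best: 148 rps.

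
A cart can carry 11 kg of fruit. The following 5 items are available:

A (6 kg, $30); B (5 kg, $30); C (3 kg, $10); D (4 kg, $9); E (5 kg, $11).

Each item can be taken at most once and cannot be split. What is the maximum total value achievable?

$60

Check high-value combinations within 11 kg:
- A+B: weight 6+5=11, value 30+30=60
- B+E: weight 5+5=10, value 30+11=41
- A+E: weight 6+5=11, value 30+11=41
- B+C: weight 5+3=8, value 30+10=40
- A+C: weight 6+3=9, value 30+10=40
Best: $60.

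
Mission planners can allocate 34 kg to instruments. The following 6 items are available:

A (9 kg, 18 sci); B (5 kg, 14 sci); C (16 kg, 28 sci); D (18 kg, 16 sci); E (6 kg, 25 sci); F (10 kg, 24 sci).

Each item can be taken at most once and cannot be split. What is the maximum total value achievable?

Check high-value combinations within 34 kg:
- A+B+E+F: mass 9+5+6+10=30, value 18+14+25+24=81
- C+E+F: mass 16+6+10=32, value 28+25+24=77
- A+C+E: mass 9+16+6=31, value 18+28+25=71
- A+E+F: mass 9+6+10=25, value 18+25+24=67
- B+C+E: mass 5+16+6=27, value 14+28+25=67
Best: 81 sci.

81 sci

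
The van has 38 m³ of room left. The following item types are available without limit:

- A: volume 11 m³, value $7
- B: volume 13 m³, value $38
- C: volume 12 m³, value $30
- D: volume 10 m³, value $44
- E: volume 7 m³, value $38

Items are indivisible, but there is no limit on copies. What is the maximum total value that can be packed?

Best value-per-unit is E at 38/7; filling with it alone gives 5×38 = 190.
Optimal mix: 1×D + 4×E → volume 38, value 196.

$196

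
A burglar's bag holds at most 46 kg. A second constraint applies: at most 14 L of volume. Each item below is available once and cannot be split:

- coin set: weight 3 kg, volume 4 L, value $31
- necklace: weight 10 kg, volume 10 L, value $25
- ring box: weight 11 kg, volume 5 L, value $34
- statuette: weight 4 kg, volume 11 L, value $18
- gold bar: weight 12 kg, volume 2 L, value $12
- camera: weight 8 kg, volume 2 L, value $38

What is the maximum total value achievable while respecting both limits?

$115

Feasible sets respecting both limits:
- coin set+ring box+gold bar+camera: weight 34, volume 13, value 115
- coin set+ring box+camera: weight 22, volume 11, value 103
- ring box+gold bar+camera: weight 31, volume 9, value 84
- coin set+gold bar+camera: weight 23, volume 8, value 81
Best: $115.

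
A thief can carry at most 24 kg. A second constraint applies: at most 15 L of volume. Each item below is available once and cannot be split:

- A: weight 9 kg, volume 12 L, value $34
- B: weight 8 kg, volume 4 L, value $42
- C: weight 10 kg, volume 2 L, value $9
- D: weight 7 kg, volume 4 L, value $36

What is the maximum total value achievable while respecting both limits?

$78

Feasible sets respecting both limits:
- B+D: weight 15, volume 8, value 78
- B+C: weight 18, volume 6, value 51
- C+D: weight 17, volume 6, value 45
- A+C: weight 19, volume 14, value 43
Best: $78.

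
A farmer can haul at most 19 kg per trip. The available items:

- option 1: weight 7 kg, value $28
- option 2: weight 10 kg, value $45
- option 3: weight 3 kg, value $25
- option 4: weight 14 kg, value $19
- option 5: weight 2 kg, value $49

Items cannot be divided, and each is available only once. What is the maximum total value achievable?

Check high-value combinations within 19 kg:
- option 1+option 2+option 5: weight 7+10+2=19, value 28+45+49=122
- option 2+option 3+option 5: weight 10+3+2=15, value 45+25+49=119
- option 1+option 3+option 5: weight 7+3+2=12, value 28+25+49=102
Best: $122.

$122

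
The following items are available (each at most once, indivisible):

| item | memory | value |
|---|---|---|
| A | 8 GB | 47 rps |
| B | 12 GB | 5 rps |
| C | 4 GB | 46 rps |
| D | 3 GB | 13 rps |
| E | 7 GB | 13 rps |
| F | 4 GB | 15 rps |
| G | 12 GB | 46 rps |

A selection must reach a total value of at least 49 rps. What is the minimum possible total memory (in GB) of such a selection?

Subsets with value ≥ 49, sorted by total memory:
- C+D: memory 7, value 59
- C+F: memory 8, value 61
- C+D+F: memory 11, value 74
Minimum memory: 7 GB.

7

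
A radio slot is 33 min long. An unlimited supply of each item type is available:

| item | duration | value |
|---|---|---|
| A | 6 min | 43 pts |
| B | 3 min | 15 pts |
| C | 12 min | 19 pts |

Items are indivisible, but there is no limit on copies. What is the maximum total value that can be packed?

230 pts

Best value-per-unit is A at 43/6; filling with it alone gives 5×43 = 215.
Optimal mix: 5×A + 1×B → duration 33, value 230.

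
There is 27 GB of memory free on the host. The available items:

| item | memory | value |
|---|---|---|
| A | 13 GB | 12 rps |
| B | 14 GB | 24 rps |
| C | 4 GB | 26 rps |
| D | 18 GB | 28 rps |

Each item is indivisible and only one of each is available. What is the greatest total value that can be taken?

Check high-value combinations within 27 GB:
- C+D: memory 4+18=22, value 26+28=54
- B+C: memory 14+4=18, value 24+26=50
- A+C: memory 13+4=17, value 12+26=38
- A+B: memory 13+14=27, value 12+24=36
- D: memory 18, value 28
Best: 54 rps.

54 rps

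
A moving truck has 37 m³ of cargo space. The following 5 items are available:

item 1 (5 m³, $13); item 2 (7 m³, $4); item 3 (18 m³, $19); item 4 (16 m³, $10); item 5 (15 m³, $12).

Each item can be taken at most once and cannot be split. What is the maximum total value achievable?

$36

Check high-value combinations within 37 m³:
- item 1+item 2+item 3: volume 5+7+18=30, value 13+4+19=36
- item 1+item 4+item 5: volume 5+16+15=36, value 13+10+12=35
- item 1+item 3: volume 5+18=23, value 13+19=32
Best: $36.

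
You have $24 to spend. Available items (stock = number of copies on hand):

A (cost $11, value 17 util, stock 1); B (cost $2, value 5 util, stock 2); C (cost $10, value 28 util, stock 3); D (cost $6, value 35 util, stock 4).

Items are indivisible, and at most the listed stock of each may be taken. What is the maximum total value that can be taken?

Top feasible selections:
- 4×D: cost 24, value 140
- 2×B + 3×D: cost 22, value 115
- 1×B + 3×D: cost 20, value 110
Best: 140 util.

140 util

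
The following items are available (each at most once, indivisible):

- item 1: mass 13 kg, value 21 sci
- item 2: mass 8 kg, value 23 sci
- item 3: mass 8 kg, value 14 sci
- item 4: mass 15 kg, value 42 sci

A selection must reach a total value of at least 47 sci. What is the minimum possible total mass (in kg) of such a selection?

23

Subsets with value ≥ 47, sorted by total mass:
- item 2+item 4: mass 23, value 65
- item 3+item 4: mass 23, value 56
- item 1+item 4: mass 28, value 63
Minimum mass: 23 kg.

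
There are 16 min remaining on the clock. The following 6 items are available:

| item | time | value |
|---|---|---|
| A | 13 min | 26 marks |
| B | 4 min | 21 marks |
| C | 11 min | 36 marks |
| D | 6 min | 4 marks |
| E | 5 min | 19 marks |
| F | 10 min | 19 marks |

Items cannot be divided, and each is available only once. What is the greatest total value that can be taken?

57 marks

Check high-value combinations within 16 min:
- B+C: time 4+11=15, value 21+36=57
- C+E: time 11+5=16, value 36+19=55
- B+D+E: time 4+6+5=15, value 21+4+19=44
- B+E: time 4+5=9, value 21+19=40
Best: 57 marks.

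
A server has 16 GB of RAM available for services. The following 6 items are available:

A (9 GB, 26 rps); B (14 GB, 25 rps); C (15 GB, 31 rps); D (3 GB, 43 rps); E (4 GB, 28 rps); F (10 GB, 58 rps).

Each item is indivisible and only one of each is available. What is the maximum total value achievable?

Check high-value combinations within 16 GB:
- D+F: memory 3+10=13, value 43+58=101
- A+D+E: memory 9+3+4=16, value 26+43+28=97
- E+F: memory 4+10=14, value 28+58=86
- D+E: memory 3+4=7, value 43+28=71
Best: 101 rps.

101 rps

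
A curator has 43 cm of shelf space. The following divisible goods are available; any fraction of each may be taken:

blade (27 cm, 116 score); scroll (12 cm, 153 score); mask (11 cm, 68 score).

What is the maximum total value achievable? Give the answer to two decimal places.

306.93

Take in order of value per unit:
- scroll (153/12 per unit): all 12 → value 153, running total 153.00
- mask (68/11 per unit): all 11 → value 68, running total 221.00
- blade (116/27 per unit): 20 of 27 → value 20×116/27 = 85.9259, running total 306.93
Total 306.93.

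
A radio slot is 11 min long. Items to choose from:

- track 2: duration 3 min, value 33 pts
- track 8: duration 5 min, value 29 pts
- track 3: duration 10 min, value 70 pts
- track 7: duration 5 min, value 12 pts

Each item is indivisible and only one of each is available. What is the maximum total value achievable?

Check high-value combinations within 11 min:
- track 3: duration 10, value 70
- track 2+track 8: duration 3+5=8, value 33+29=62
- track 2+track 7: duration 3+5=8, value 33+12=45
- track 8+track 7: duration 5+5=10, value 29+12=41
- track 2: duration 3, value 33
Best: 70 pts.

70 pts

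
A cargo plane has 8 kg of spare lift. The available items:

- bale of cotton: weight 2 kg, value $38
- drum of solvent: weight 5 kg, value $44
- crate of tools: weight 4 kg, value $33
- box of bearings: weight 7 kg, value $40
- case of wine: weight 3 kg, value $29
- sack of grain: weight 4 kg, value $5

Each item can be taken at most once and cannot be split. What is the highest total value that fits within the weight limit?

Check high-value combinations within 8 kg:
- bale of cotton+drum of solvent: weight 2+5=7, value 38+44=82
- drum of solvent+case of wine: weight 5+3=8, value 44+29=73
- bale of cotton+crate of tools: weight 2+4=6, value 38+33=71
- bale of cotton+case of wine: weight 2+3=5, value 38+29=67
Best: $82.

$82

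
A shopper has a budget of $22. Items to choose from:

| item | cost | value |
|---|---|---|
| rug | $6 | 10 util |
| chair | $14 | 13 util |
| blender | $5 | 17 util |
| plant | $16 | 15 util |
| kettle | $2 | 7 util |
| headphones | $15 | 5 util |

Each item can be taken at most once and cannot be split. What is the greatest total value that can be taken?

37 util

Check high-value combinations within $22:
- chair+blender+kettle: cost 14+5+2=21, value 13+17+7=37
- rug+blender+kettle: cost 6+5+2=13, value 10+17+7=34
- blender+plant: cost 5+16=21, value 17+15=32
- chair+blender: cost 14+5=19, value 13+17=30
- rug+chair+kettle: cost 6+14+2=22, value 10+13+7=30
Best: 37 util.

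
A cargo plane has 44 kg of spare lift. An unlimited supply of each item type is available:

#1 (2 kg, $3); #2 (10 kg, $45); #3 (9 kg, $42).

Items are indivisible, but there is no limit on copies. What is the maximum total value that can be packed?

$186

Best value-per-unit is #3 at 42/9; filling with it alone gives 4×42 = 168.
Optimal mix: 2×#1 + 4×#2 → weight 44, value 186.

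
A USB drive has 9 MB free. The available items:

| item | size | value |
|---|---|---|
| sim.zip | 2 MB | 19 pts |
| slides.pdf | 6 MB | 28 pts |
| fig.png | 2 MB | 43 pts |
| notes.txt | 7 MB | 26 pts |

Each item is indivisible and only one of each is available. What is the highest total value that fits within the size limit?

Check high-value combinations within 9 MB:
- slides.pdf+fig.png: size 6+2=8, value 28+43=71
- fig.png+notes.txt: size 2+7=9, value 43+26=69
- sim.zip+fig.png: size 2+2=4, value 19+43=62
- sim.zip+slides.pdf: size 2+6=8, value 19+28=47
Best: 71 pts.

71 pts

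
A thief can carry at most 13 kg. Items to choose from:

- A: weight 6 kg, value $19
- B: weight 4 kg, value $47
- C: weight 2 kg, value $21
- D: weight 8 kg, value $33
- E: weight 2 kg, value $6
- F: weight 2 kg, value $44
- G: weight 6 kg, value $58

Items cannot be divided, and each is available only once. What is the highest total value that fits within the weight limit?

Check high-value combinations within 13 kg:
- B+F+G: weight 4+2+6=12, value 47+44+58=149
- C+E+F+G: weight 2+2+2+6=12, value 21+6+44+58=129
- B+C+G: weight 4+2+6=12, value 47+21+58=126
- C+F+G: weight 2+2+6=10, value 21+44+58=123
- B+C+E+F: weight 4+2+2+2=10, value 47+21+6+44=118
Best: $149.

$149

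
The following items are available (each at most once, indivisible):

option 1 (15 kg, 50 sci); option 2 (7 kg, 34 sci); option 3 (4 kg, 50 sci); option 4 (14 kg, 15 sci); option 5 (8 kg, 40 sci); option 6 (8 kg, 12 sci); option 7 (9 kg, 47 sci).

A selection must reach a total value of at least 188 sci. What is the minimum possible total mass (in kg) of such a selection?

Subsets with value ≥ 188, sorted by total mass:
- option 1+option 2+option 3+option 5+option 7: mass 43, value 221
- option 1+option 2+option 3+option 6+option 7: mass 43, value 193
- option 1+option 3+option 5+option 6+option 7: mass 44, value 199
Minimum mass: 43 kg.

43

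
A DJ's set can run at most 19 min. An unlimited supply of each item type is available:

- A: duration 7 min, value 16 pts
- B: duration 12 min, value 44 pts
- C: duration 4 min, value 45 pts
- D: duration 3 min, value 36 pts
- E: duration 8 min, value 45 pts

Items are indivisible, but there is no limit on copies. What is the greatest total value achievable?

225 pts

Best value-per-unit is D at 36/3; filling with it alone gives 6×36 = 216.
Optimal mix: 1×C + 5×D → duration 19, value 225.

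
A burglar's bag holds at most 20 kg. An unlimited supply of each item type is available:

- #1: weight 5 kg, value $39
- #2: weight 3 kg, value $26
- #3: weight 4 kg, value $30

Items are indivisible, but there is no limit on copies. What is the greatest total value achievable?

Best value-per-unit is #2 at 26/3; filling with it alone gives 6×26 = 156.
Optimal mix: 1×#1 + 5×#2 → weight 20, value 169.

$169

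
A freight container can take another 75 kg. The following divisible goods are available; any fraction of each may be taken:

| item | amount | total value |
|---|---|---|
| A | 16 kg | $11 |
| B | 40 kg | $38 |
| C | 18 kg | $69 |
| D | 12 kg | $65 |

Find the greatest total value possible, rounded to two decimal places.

Take in order of value per unit:
- D (65/12 per unit): all 12 → value 65, running total 65.00
- C (69/18 per unit): all 18 → value 69, running total 134.00
- B (38/40 per unit): all 40 → value 38, running total 172.00
- A (11/16 per unit): 5 of 16 → value 5×11/16 = 3.4375, running total 175.44
Total 175.44.

175.44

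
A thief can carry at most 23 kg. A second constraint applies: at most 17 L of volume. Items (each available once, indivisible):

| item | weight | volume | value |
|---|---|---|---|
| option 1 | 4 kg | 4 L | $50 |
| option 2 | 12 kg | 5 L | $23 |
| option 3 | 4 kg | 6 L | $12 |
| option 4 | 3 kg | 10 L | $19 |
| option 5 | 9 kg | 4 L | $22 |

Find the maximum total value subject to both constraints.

$85

Feasible sets respecting both limits:
- option 1+option 2+option 3: weight 20, volume 15, value 85
- option 1+option 3+option 5: weight 17, volume 14, value 84
- option 1+option 2: weight 16, volume 9, value 73
- option 1+option 5: weight 13, volume 8, value 72
Best: $85.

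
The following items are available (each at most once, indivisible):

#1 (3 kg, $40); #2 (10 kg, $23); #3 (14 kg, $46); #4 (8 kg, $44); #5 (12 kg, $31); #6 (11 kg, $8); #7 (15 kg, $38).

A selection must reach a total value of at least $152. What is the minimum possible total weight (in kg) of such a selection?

Subsets with value ≥ 152, sorted by total weight:
- #1+#2+#3+#4: weight 35, value 153
- #1+#3+#4+#5: weight 37, value 161
- #1+#4+#5+#7: weight 38, value 153
- #1+#3+#4+#7: weight 40, value 168
Minimum weight: 35 kg.

35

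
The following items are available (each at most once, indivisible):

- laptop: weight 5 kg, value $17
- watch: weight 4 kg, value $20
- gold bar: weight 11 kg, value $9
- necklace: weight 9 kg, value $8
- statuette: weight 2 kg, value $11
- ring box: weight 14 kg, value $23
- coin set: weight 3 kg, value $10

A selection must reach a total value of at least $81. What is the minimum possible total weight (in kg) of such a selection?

Subsets with value ≥ 81, sorted by total weight:
- laptop+watch+statuette+ring box+coin set: weight 28, value 81
- laptop+watch+necklace+statuette+ring box+coin set: weight 37, value 89
- laptop+watch+gold bar+statuette+ring box+coin set: weight 39, value 90
Minimum weight: 28 kg.

28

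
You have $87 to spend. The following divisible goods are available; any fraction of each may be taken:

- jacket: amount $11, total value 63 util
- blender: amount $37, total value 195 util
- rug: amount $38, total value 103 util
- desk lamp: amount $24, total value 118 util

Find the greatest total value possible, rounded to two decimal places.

Take in order of value per unit:
- jacket (63/11 per unit): all 11 → value 63, running total 63.00
- blender (195/37 per unit): all 37 → value 195, running total 258.00
- desk lamp (118/24 per unit): all 24 → value 118, running total 376.00
- rug (103/38 per unit): 15 of 38 → value 15×103/38 = 40.6579, running total 416.66
Total 416.66.

416.66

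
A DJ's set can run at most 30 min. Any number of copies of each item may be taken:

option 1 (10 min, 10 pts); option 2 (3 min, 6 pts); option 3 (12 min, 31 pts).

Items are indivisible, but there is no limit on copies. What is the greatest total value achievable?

Best value-per-unit is option 3 at 31/12; filling with it alone gives 2×31 = 62.
Optimal mix: 2×option 2 + 2×option 3 → duration 30, value 74.

74 pts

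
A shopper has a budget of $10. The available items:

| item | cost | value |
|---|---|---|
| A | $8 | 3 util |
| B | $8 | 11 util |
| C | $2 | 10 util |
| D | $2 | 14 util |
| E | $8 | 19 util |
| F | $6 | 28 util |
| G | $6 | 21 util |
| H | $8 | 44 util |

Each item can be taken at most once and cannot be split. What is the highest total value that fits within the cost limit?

Check high-value combinations within $10:
- D+H: cost 2+8=10, value 14+44=58
- C+H: cost 2+8=10, value 10+44=54
- C+D+F: cost 2+2+6=10, value 10+14+28=52
- C+D+G: cost 2+2+6=10, value 10+14+21=45
Best: 58 util.

58 util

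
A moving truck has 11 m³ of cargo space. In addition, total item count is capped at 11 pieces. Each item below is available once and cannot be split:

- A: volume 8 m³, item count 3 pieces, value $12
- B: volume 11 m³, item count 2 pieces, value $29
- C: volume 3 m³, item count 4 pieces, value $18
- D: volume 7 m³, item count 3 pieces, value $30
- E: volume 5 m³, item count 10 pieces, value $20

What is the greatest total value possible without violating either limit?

Feasible sets respecting both limits:
- C+D: volume 10, item count 7, value 48
- A+C: volume 11, item count 7, value 30
- D: volume 7, item count 3, value 30
- B: volume 11, item count 2, value 29
Best: $48.

$48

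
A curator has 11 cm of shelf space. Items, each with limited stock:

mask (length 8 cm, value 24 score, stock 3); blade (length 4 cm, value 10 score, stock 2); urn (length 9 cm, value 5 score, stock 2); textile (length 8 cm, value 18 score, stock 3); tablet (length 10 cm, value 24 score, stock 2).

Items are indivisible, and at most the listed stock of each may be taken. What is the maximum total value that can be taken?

24 score

Top feasible selections:
- 1×mask: length 8, value 24
- 1×tablet: length 10, value 24
Best: 24 score.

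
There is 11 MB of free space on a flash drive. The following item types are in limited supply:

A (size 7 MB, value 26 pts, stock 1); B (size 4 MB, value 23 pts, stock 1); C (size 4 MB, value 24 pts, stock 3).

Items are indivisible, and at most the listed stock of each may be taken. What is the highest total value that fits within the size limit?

Best selections within size 11 and stock limits:
- 1×A + 1×C: size 11, value 50
- 1×A + 1×B: size 11, value 49
- 2×C: size 8, value 48
- 1×B + 1×C: size 8, value 47
Best: 50 pts.

50 pts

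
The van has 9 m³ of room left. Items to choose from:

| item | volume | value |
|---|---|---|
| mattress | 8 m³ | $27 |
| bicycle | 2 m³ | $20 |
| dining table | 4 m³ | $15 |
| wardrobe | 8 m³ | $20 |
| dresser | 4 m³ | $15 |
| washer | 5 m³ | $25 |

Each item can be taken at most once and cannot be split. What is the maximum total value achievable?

This is a 0/1 knapsack; check combinations near the capacity.
- bicycle+washer: volume 2+5=7, value 20+25=45
- dining table+washer: volume 4+5=9, value 15+25=40
- dresser+washer: volume 4+5=9, value 15+25=40
- bicycle+dining table: volume 2+4=6, value 20+15=35
Best: $45.

$45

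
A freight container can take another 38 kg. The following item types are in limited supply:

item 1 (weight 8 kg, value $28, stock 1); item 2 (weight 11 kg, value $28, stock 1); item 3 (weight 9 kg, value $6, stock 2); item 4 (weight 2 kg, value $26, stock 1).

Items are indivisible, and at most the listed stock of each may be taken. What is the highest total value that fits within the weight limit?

$88

Best selections within weight 38 and stock limits:
- 1×item 1 + 1×item 2 + 1×item 3 + 1×item 4: weight 30, value 88
- 1×item 1 + 1×item 2 + 1×item 4: weight 21, value 82
- 1×item 1 + 1×item 2 + 2×item 3: weight 37, value 68
Best: $88.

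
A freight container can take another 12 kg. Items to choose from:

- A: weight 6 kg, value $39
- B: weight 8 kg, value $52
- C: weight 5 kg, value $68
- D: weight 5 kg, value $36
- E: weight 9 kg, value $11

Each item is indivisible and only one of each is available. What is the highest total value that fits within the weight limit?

$107

This is a 0/1 knapsack; check combinations near the capacity.
- A+C: weight 6+5=11, value 39+68=107
- C+D: weight 5+5=10, value 68+36=104
- A+D: weight 6+5=11, value 39+36=75
- C: weight 5, value 68
Best: $107.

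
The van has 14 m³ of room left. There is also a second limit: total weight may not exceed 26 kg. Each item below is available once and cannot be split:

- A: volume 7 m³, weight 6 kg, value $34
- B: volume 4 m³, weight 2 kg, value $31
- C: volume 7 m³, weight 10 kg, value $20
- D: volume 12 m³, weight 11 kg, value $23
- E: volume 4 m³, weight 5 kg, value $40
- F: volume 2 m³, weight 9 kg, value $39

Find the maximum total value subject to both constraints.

$113

Feasible sets respecting both limits:
- A+E+F: volume 13, weight 20, value 113
- B+E+F: volume 10, weight 16, value 110
- A+B+F: volume 13, weight 17, value 104
- C+E+F: volume 13, weight 24, value 99
Best: $113.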